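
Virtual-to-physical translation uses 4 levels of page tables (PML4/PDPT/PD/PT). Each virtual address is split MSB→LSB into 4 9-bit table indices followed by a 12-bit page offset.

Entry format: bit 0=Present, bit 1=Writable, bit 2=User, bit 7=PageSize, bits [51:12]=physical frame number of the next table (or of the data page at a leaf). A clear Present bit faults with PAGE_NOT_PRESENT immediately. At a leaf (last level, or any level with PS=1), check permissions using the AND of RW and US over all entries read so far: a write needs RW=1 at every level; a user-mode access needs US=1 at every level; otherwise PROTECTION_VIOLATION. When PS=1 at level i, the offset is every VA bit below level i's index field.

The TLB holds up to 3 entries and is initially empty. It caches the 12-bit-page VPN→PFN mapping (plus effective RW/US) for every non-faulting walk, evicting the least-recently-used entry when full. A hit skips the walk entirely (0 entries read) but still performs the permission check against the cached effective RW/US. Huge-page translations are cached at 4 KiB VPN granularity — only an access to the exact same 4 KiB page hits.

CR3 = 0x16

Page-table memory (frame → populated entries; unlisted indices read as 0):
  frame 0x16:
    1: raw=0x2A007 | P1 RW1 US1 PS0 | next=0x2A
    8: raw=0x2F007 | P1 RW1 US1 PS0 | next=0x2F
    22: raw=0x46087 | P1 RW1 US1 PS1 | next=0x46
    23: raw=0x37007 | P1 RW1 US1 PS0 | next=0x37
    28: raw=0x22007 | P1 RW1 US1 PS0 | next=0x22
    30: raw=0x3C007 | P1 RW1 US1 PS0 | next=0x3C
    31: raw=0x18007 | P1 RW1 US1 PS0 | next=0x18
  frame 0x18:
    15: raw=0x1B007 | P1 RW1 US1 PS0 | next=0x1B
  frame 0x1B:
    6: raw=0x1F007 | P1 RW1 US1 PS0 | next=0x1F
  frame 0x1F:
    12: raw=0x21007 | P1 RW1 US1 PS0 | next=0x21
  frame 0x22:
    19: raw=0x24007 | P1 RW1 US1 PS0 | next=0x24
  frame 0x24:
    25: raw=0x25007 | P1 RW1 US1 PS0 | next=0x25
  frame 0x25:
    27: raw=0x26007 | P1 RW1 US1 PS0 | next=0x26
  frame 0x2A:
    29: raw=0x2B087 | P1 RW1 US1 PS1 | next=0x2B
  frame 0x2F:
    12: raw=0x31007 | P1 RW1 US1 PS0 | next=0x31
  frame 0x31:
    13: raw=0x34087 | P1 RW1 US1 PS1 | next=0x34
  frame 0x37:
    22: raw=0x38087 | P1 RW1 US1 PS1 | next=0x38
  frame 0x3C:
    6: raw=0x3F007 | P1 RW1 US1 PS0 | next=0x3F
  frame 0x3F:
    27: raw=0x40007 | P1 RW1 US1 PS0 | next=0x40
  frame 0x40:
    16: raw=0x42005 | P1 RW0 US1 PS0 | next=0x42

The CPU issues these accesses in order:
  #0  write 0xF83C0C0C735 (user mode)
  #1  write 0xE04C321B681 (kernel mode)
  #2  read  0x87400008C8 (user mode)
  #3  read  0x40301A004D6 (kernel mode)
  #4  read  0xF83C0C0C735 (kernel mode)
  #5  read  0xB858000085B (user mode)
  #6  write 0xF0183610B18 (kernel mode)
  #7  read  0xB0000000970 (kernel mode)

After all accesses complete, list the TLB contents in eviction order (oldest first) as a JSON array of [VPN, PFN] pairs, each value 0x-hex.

Walk each access:
#0 VA=0xF83C0C0C735 (w,user):
  L0: frame=0x16 idx=31 entry=0x18007 [P=1 RW=1 US=1 PS=0]
  L1: frame=0x18 idx=15 entry=0x1B007 [P=1 RW=1 US=1 PS=0]
  L2: frame=0x1B idx=6 entry=0x1F007 [P=1 RW=1 US=1 PS=0]
  L3: frame=0x1F idx=12 entry=0x21007 [P=1 RW=1 US=1 PS=0]
  ⇒ phys 0x21735  [4 reads]
#1 VA=0xE04C321B681 (w,kernel):
  L0: frame=0x16 idx=28 entry=0x22007 [P=1 RW=1 US=1 PS=0]
  L1: frame=0x22 idx=19 entry=0x24007 [P=1 RW=1 US=1 PS=0]
  L2: frame=0x24 idx=25 entry=0x25007 [P=1 RW=1 US=1 PS=0]
  L3: frame=0x25 idx=27 entry=0x26007 [P=1 RW=1 US=1 PS=0]
  ⇒ phys 0x26681  [4 reads]
#2 VA=0x87400008C8 (r,user):
  L0: frame=0x16 idx=1 entry=0x2A007 [P=1 RW=1 US=1 PS=0]
  L1: frame=0x2A idx=29 entry=0x2B087 [P=1 RW=1 US=1 PS=1]
  ⇒ phys 0x2B8C8 (huge @L1)  [2 reads]
#3 VA=0x40301A004D6 (r,kernel):
  L0: frame=0x16 idx=8 entry=0x2F007 [P=1 RW=1 US=1 PS=0]
  L1: frame=0x2F idx=12 entry=0x31007 [P=1 RW=1 US=1 PS=0]
  L2: frame=0x31 idx=13 entry=0x34087 [P=1 RW=1 US=1 PS=1]
  ⇒ phys 0x344D6 (huge @L2)  [3 reads]
#4 VA=0xF83C0C0C735 (r,kernel):
  L0: frame=0x16 idx=31 entry=0x18007 [P=1 RW=1 US=1 PS=0]
  L1: frame=0x18 idx=15 entry=0x1B007 [P=1 RW=1 US=1 PS=0]
  L2: frame=0x1B idx=6 entry=0x1F007 [P=1 RW=1 US=1 PS=0]
  L3: frame=0x1F idx=12 entry=0x21007 [P=1 RW=1 US=1 PS=0]
  ⇒ phys 0x21735  [4 reads]
#5 VA=0xB858000085B (r,user):
  L0: frame=0x16 idx=23 entry=0x37007 [P=1 RW=1 US=1 PS=0]
  L1: frame=0x37 idx=22 entry=0x38087 [P=1 RW=1 US=1 PS=1]
  ⇒ phys 0x3885B (huge @L1)  [2 reads]
#6 VA=0xF0183610B18 (w,kernel):
  L0: frame=0x16 idx=30 entry=0x3C007 [P=1 RW=1 US=1 PS=0]
  L1: frame=0x3C idx=6 entry=0x3F007 [P=1 RW=1 US=1 PS=0]
  L2: frame=0x3F idx=27 entry=0x40007 [P=1 RW=1 US=1 PS=0]
  L3: frame=0x40 idx=16 entry=0x42005 [P=1 RW=0 US=1 PS=0]
  → PROTECTION_VIOLATION  (4 entries read)
#7 VA=0xB0000000970 (r,kernel):
  L0: frame=0x16 idx=22 entry=0x46087 [P=1 RW=1 US=1 PS=1]
  ⇒ phys 0x46970 (huge @L0)  [1 reads]

TLB: [["0xF83C0C0C", "0x21"], ["0xB8580000", "0x38"], ["0xB0000000", "0x46"]]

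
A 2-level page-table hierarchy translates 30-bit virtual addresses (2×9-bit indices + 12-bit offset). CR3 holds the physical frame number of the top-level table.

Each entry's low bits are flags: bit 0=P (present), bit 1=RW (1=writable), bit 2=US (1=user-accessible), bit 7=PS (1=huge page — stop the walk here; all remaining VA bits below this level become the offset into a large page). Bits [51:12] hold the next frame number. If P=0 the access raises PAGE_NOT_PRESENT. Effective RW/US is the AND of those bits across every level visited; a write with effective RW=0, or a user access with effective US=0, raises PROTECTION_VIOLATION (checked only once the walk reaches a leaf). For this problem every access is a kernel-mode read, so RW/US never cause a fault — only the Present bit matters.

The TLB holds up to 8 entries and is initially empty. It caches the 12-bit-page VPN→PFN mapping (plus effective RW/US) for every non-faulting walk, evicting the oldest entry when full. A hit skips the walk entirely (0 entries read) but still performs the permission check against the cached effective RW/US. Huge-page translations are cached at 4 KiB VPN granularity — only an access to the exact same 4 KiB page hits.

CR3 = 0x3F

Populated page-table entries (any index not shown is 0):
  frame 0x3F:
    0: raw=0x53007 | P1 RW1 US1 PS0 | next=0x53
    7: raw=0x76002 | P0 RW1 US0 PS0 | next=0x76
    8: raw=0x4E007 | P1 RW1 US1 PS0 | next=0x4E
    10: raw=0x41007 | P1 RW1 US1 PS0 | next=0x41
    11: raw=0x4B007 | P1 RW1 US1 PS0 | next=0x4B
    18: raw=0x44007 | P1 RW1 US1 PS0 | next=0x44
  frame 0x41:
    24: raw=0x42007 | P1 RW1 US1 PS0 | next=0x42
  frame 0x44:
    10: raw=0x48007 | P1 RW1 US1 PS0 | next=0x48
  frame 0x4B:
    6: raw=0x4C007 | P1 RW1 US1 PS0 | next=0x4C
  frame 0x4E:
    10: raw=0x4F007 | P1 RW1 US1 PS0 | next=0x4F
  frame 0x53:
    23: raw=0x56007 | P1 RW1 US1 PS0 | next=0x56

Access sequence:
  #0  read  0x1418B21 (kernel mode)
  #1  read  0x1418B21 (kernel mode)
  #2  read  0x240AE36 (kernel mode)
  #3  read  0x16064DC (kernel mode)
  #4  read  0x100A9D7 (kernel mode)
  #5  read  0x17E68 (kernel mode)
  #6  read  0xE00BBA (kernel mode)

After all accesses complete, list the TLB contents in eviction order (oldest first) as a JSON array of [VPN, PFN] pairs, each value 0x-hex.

Walk each access:
#0 VA=0x1418B21 (r,kernel):
  L0: frame=0x3F idx=10 entry=0x41007 [P=1 RW=1 US=1 PS=0]
  L1: frame=0x41 idx=24 entry=0x42007 [P=1 RW=1 US=1 PS=0]
  ✓ 0x42B21  — 2 lookups
#1 VA=0x1418B21 (r,kernel):
  TLB hit vpn=0x1418 → PA=0x42B21
#2 VA=0x240AE36 (r,kernel):
  L0: frame=0x3F idx=18 entry=0x44007 [P=1 RW=1 US=1 PS=0]
  L1: frame=0x44 idx=10 entry=0x48007 [P=1 RW=1 US=1 PS=0]
  ✓ 0x48E36  — 2 lookups
#3 VA=0x16064DC (r,kernel):
  L0: frame=0x3F idx=11 entry=0x4B007 [P=1 RW=1 US=1 PS=0]
  L1: frame=0x4B idx=6 entry=0x4C007 [P=1 RW=1 US=1 PS=0]
  ✓ 0x4C4DC  — 2 lookups
#4 VA=0x100A9D7 (r,kernel):
  L0: frame=0x3F idx=8 entry=0x4E007 [P=1 RW=1 US=1 PS=0]
  L1: frame=0x4E idx=10 entry=0x4F007 [P=1 RW=1 US=1 PS=0]
  ✓ 0x4F9D7  — 2 lookups
#5 VA=0x17E68 (r,kernel):
  L0: frame=0x3F idx=0 entry=0x53007 [P=1 RW=1 US=1 PS=0]
  L1: frame=0x53 idx=23 entry=0x56007 [P=1 RW=1 US=1 PS=0]
  ✓ 0x56E68  — 2 lookups
#6 VA=0xE00BBA (r,kernel):
  L0: frame=0x3F idx=7 entry=0x76002 [P=0 RW=1 US=0 PS=0]
  ✗ PAGE_NOT_PRESENT  [1 reads]

TLB: [["0x1418", "0x42"], ["0x240A", "0x48"], ["0x1606", "0x4C"], ["0x100A", "0x4F"], ["0x17", "0x56"]]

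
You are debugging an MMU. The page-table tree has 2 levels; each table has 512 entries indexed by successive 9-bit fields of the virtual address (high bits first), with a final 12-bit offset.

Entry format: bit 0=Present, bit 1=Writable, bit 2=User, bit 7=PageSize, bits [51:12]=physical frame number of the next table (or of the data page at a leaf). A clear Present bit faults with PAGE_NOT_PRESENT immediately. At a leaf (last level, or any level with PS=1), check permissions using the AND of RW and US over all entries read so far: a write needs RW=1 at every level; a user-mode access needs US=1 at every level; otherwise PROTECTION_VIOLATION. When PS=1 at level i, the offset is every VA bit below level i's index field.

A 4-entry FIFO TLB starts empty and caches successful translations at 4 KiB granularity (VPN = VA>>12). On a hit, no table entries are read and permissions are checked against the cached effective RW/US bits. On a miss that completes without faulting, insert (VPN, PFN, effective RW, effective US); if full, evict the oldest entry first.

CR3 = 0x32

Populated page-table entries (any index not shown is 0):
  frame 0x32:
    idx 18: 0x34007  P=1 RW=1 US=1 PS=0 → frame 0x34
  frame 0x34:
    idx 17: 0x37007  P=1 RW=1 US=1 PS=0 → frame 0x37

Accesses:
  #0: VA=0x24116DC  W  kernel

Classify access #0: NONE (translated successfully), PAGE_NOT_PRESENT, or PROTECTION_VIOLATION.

Walk each access:
#0 VA=0x24116DC (w,kernel):
  L0 @0x32[18] → 0x34007  P=1,RW=1,US=1,PS=0
  L1 @0x34[17] → 0x37007  P=1,RW=1,US=1,PS=0
  → PA=0x376DC  (2 entries read)

Access #0 fault: NONE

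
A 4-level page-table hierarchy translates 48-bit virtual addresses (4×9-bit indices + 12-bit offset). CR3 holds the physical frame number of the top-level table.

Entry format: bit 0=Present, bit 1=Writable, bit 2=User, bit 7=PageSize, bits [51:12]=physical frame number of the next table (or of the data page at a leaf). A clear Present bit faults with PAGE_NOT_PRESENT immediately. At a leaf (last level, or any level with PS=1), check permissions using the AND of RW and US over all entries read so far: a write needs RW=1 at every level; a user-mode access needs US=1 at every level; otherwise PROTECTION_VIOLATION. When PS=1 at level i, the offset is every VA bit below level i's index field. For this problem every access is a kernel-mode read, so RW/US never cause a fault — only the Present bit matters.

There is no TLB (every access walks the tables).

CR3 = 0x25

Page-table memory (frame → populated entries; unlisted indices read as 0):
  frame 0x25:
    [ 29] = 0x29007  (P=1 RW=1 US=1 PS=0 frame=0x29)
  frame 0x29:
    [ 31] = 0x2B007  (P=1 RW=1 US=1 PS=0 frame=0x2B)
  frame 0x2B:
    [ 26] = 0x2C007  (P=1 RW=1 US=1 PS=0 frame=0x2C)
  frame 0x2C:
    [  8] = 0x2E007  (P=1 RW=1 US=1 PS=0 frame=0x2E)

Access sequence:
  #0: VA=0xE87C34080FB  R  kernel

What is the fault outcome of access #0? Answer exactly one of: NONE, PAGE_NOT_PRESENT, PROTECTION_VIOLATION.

Per-access translation:
#0 VA=0xE87C34080FB (r,kernel):
  [0] read 0x25 idx=29: raw=0x29007 flags P=1 W=1 U=1 S=0
  [1] read 0x29 idx=31: raw=0x2B007 flags P=1 W=1 U=1 S=0
  [2] read 0x2B idx=26: raw=0x2C007 flags P=1 W=1 U=1 S=0
  [3] read 0x2C idx=8: raw=0x2E007 flags P=1 W=1 U=1 S=0
  ⇒ phys 0x2E0FB  [4 reads]

Access #0 fault: NONE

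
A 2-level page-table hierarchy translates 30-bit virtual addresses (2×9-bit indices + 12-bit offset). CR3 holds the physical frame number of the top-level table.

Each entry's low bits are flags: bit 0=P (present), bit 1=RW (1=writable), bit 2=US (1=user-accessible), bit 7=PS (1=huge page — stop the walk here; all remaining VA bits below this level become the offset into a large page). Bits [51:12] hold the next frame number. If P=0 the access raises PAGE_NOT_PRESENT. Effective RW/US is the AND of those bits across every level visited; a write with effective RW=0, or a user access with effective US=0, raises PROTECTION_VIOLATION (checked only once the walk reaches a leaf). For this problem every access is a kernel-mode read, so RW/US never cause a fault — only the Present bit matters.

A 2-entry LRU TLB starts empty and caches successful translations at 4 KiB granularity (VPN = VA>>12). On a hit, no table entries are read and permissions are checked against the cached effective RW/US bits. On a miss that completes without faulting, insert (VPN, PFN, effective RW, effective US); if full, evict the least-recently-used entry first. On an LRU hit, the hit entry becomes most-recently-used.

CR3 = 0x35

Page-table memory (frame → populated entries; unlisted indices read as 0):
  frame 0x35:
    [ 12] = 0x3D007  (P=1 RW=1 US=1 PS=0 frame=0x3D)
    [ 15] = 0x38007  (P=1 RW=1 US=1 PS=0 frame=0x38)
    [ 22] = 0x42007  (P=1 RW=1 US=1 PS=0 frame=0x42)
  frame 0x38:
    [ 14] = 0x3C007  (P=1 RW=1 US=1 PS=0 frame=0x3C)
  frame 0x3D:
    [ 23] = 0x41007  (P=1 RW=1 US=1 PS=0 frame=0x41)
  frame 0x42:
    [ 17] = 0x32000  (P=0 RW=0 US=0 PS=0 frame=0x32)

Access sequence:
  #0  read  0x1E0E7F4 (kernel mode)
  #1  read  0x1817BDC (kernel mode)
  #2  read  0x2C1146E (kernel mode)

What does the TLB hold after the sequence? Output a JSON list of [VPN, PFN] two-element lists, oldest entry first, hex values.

Per-access translation:
#0 VA=0x1E0E7F4 (r,kernel):
  [0] read 0x35 idx=15: raw=0x38007 flags P=1 W=1 U=1 S=0
  [1] read 0x38 idx=14: raw=0x3C007 flags P=1 W=1 U=1 S=0
  ✓ 0x3C7F4  — 2 lookups
#1 VA=0x1817BDC (r,kernel):
  [0] read 0x35 idx=12: raw=0x3D007 flags P=1 W=1 U=1 S=0
  [1] read 0x3D idx=23: raw=0x41007 flags P=1 W=1 U=1 S=0
  ✓ 0x41BDC  — 2 lookups
#2 VA=0x2C1146E (r,kernel):
  [0] read 0x35 idx=22: raw=0x42007 flags P=1 W=1 U=1 S=0
  [1] read 0x42 idx=17: raw=0x32000 flags P=0 W=0 U=0 S=0
  ⇒ fault: PAGE_NOT_PRESENT  — 2 lookups

TLB: [["0x1E0E", "0x3C"], ["0x1817", "0x41"]]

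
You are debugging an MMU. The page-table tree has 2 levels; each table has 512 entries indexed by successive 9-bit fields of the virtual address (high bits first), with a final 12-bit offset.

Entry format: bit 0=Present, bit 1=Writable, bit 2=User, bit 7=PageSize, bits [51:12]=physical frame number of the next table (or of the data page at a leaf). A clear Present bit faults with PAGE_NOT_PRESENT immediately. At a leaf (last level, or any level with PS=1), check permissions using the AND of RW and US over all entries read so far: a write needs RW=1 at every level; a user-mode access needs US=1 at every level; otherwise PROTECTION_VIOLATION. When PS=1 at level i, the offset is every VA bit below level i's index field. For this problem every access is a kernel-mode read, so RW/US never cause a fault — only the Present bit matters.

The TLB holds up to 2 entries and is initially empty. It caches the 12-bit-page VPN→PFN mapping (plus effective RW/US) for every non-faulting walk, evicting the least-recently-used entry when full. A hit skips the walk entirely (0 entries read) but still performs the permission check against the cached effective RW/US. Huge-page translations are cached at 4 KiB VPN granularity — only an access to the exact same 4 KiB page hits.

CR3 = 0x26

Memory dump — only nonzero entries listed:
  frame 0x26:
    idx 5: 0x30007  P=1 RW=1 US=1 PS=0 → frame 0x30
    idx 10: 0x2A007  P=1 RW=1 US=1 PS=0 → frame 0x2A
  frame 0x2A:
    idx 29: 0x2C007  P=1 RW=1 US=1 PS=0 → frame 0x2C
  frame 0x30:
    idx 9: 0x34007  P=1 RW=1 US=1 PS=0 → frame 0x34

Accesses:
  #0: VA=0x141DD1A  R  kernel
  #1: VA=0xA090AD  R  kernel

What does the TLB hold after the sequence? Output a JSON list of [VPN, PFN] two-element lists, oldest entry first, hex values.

Per-access translation:
#0 VA=0x141DD1A (r,kernel):
  L0 @0x26[10] → 0x2A007  P=1,RW=1,US=1,PS=0
  L1 @0x2A[29] → 0x2C007  P=1,RW=1,US=1,PS=0
  ✓ 0x2CD1A  — 2 lookups
#1 VA=0xA090AD (r,kernel):
  L0 @0x26[5] → 0x30007  P=1,RW=1,US=1,PS=0
  L1 @0x30[9] → 0x34007  P=1,RW=1,US=1,PS=0
  ✓ 0x340AD  — 2 lookups

TLB: [["0x141D", "0x2C"], ["0xA09", "0x34"]]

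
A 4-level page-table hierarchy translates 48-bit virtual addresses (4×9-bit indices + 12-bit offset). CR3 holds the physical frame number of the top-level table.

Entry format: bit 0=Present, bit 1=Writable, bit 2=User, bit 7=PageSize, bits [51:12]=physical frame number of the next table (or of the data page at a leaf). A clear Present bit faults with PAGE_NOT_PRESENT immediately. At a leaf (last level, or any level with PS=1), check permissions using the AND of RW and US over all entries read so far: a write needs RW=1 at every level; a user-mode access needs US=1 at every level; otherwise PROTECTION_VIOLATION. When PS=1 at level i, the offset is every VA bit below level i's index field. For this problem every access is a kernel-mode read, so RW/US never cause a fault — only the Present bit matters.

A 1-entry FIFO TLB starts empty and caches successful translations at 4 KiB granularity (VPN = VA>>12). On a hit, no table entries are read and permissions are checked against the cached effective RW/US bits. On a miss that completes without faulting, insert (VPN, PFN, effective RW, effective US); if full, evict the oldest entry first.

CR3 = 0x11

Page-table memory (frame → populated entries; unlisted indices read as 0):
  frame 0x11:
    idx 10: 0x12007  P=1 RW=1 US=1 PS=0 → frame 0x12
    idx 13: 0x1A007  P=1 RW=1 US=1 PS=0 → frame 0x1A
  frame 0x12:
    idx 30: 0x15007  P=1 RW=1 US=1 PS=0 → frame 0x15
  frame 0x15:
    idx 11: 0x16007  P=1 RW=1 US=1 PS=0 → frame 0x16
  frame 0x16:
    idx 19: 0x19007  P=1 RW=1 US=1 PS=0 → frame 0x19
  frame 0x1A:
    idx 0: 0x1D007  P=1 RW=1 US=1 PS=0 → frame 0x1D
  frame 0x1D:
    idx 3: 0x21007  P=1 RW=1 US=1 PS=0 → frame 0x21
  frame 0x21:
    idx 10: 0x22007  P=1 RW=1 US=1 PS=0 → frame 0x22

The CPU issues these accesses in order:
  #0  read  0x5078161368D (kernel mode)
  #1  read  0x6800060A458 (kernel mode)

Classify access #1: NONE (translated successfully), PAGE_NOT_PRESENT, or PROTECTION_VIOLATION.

Walk each access:
#0 VA=0x5078161368D (r,kernel):
  L0: frame=0x11 idx=10 entry=0x12007 [P=1 RW=1 US=1 PS=0]
  L1: frame=0x12 idx=30 entry=0x15007 [P=1 RW=1 US=1 PS=0]
  L2: frame=0x15 idx=11 entry=0x16007 [P=1 RW=1 US=1 PS=0]
  L3: frame=0x16 idx=19 entry=0x19007 [P=1 RW=1 US=1 PS=0]
  ⇒ phys 0x1968D  [4 reads]
#1 VA=0x6800060A458 (r,kernel):
  L0: frame=0x11 idx=13 entry=0x1A007 [P=1 RW=1 US=1 PS=0]
  L1: frame=0x1A idx=0 entry=0x1D007 [P=1 RW=1 US=1 PS=0]
  L2: frame=0x1D idx=3 entry=0x21007 [P=1 RW=1 US=1 PS=0]
  L3: frame=0x21 idx=10 entry=0x22007 [P=1 RW=1 US=1 PS=0]
  ⇒ phys 0x22458  [4 reads]

Access #1 fault: NONE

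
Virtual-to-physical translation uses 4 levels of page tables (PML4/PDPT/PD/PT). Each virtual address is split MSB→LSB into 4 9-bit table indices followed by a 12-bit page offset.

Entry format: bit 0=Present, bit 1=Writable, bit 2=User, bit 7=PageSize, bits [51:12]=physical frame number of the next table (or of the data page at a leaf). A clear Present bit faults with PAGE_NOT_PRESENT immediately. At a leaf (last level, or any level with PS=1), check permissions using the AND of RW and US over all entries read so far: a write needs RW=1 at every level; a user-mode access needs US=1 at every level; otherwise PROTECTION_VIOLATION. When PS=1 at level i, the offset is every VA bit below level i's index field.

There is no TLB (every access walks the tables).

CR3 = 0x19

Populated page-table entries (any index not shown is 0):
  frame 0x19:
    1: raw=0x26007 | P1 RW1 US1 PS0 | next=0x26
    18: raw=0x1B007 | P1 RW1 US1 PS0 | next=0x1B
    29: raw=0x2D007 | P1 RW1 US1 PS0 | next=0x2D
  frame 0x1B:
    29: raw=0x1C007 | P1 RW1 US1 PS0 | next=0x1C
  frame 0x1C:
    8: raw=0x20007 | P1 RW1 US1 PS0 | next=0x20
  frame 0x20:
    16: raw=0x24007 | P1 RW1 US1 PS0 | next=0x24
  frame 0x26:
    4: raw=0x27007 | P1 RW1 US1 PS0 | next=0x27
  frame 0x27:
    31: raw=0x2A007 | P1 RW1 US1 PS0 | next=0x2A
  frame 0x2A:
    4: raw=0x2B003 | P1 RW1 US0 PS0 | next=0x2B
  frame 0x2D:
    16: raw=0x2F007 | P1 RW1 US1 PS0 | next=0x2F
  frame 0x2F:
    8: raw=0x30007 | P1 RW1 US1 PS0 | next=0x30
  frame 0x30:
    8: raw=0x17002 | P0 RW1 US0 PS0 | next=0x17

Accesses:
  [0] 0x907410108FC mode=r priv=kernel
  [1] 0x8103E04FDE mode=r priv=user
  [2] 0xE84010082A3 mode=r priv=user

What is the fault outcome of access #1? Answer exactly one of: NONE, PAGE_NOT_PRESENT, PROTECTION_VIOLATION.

Walk each access:
#0 VA=0x907410108FC (r,kernel):
  L0 @0x19[18] → 0x1B007  P=1,RW=1,US=1,PS=0
  L1 @0x1B[29] → 0x1C007  P=1,RW=1,US=1,PS=0
  L2 @0x1C[8] → 0x20007  P=1,RW=1,US=1,PS=0
  L3 @0x20[16] → 0x24007  P=1,RW=1,US=1,PS=0
  → PA=0x248FC  (4 entries read)
#1 VA=0x8103E04FDE (r,user):
  L0 @0x19[1] → 0x26007  P=1,RW=1,US=1,PS=0
  L1 @0x26[4] → 0x27007  P=1,RW=1,US=1,PS=0
  L2 @0x27[31] → 0x2A007  P=1,RW=1,US=1,PS=0
  L3 @0x2A[4] → 0x2B003  P=1,RW=1,US=0,PS=0
  → PROTECTION_VIOLATION  (4 entries read)
#2 VA=0xE84010082A3 (r,user):
  L0 @0x19[29] → 0x2D007  P=1,RW=1,US=1,PS=0
  L1 @0x2D[16] → 0x2F007  P=1,RW=1,US=1,PS=0
  L2 @0x2F[8] → 0x30007  P=1,RW=1,US=1,PS=0
  L3 @0x30[8] → 0x17002  P=0,RW=1,US=0,PS=0
  → PAGE_NOT_PRESENT  (4 entries read)

Access #1 fault: PROTECTION_VIOLATION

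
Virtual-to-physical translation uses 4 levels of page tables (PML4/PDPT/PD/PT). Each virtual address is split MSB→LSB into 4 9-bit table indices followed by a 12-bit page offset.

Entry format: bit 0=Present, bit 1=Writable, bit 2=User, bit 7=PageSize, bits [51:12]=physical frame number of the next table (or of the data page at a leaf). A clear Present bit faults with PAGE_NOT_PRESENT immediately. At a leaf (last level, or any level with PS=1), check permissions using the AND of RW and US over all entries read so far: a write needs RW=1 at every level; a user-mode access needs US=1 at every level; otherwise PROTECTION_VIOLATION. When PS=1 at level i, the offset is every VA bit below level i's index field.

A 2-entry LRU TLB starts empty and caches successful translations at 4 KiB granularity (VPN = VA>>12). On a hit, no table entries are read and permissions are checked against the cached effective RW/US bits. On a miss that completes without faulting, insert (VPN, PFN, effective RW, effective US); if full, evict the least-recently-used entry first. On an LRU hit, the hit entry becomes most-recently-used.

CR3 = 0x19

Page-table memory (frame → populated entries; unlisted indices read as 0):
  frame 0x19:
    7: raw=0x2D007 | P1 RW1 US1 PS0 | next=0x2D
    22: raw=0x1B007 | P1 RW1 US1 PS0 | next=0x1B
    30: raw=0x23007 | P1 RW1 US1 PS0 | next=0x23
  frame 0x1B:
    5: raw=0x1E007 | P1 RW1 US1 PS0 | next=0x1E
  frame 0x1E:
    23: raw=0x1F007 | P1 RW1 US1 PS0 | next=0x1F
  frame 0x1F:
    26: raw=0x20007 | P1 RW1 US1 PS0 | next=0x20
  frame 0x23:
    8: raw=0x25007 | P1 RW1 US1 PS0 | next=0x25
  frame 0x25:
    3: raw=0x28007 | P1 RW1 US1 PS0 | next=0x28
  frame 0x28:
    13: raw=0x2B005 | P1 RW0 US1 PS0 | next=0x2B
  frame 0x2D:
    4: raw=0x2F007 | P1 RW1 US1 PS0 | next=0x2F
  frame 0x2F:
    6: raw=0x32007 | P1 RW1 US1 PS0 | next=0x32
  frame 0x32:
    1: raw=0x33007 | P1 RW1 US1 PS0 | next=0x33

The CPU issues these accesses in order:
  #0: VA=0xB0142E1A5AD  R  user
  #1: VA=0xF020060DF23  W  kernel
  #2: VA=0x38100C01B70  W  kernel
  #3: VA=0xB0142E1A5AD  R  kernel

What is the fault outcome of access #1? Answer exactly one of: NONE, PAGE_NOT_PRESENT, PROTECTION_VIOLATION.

Walk each access:
#0 VA=0xB0142E1A5AD (r,user):
  L0 @0x19[22] → 0x1B007  P=1,RW=1,US=1,PS=0
  L1 @0x1B[5] → 0x1E007  P=1,RW=1,US=1,PS=0
  L2 @0x1E[23] → 0x1F007  P=1,RW=1,US=1,PS=0
  L3 @0x1F[26] → 0x20007  P=1,RW=1,US=1,PS=0
  ✓ 0x205AD  — 4 lookups
#1 VA=0xF020060DF23 (w,kernel):
  L0 @0x19[30] → 0x23007  P=1,RW=1,US=1,PS=0
  L1 @0x23[8] → 0x25007  P=1,RW=1,US=1,PS=0
  L2 @0x25[3] → 0x28007  P=1,RW=1,US=1,PS=0
  L3 @0x28[13] → 0x2B005  P=1,RW=0,US=1,PS=0
  ⇒ fault: PROTECTION_VIOLATION  — 4 lookups
#2 VA=0x38100C01B70 (w,kernel):
  L0 @0x19[7] → 0x2D007  P=1,RW=1,US=1,PS=0
  L1 @0x2D[4] → 0x2F007  P=1,RW=1,US=1,PS=0
  L2 @0x2F[6] → 0x32007  P=1,RW=1,US=1,PS=0
  L3 @0x32[1] → 0x33007  P=1,RW=1,US=1,PS=0
  ✓ 0x33B70  — 4 lookups
#3 VA=0xB0142E1A5AD (r,kernel):
  TLB hit vpn=0xB0142E1A → PA=0x205AD

Access #1 fault: PROTECTION_VIOLATION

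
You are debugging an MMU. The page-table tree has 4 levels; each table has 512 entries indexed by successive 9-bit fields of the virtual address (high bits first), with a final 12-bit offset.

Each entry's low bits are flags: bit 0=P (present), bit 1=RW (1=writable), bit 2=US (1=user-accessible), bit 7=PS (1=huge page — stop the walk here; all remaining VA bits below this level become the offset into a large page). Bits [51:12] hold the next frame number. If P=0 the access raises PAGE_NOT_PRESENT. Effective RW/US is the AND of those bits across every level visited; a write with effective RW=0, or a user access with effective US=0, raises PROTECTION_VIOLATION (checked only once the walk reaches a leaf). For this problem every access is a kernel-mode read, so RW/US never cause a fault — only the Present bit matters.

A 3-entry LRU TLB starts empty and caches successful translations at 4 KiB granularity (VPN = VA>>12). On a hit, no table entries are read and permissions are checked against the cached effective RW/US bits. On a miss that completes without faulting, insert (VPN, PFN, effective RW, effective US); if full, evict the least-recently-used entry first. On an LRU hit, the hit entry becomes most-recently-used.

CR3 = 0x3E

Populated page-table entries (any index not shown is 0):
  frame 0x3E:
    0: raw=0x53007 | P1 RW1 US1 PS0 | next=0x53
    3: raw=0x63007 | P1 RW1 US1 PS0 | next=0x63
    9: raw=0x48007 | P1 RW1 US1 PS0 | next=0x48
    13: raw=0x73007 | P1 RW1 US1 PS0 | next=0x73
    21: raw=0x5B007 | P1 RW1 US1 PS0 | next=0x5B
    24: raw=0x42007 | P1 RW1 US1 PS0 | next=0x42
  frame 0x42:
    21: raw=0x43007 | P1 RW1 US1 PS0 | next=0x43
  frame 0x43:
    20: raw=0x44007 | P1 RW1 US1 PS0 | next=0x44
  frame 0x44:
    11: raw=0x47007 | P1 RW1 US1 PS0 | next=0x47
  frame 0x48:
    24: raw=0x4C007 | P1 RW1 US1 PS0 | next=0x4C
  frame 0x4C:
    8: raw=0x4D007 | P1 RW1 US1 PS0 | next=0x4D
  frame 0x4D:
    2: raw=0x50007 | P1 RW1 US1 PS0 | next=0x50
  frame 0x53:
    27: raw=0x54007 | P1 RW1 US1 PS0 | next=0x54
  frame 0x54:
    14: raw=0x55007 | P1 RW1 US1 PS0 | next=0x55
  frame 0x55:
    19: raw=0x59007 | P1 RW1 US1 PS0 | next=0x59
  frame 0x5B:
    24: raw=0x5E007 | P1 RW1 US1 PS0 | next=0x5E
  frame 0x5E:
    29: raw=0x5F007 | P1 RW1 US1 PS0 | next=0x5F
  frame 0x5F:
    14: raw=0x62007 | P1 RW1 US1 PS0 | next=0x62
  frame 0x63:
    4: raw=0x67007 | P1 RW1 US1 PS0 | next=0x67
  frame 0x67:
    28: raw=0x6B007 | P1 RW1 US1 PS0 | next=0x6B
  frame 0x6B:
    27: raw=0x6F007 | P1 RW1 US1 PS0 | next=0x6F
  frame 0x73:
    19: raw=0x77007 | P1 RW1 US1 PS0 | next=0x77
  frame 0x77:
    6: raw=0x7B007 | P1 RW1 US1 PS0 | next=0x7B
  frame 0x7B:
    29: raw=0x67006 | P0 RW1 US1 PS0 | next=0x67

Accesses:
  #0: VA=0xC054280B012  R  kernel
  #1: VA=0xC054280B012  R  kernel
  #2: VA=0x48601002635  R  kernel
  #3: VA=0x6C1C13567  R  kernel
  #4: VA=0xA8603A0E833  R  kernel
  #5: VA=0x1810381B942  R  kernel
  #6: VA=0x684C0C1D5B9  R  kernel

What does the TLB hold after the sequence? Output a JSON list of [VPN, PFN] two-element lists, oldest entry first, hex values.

Per-access translation:
#0 VA=0xC054280B012 (r,kernel):
  L0 @0x3E[24] → 0x42007  P=1,RW=1,US=1,PS=0
  L1 @0x42[21] → 0x43007  P=1,RW=1,US=1,PS=0
  L2 @0x43[20] → 0x44007  P=1,RW=1,US=1,PS=0
  L3 @0x44[11] → 0x47007  P=1,RW=1,US=1,PS=0
  ✓ 0x47012  — 4 lookups
#1 VA=0xC054280B012 (r,kernel):
  TLB hit vpn=0xC054280B → PA=0x47012
#2 VA=0x48601002635 (r,kernel):
  L0 @0x3E[9] → 0x48007  P=1,RW=1,US=1,PS=0
  L1 @0x48[24] → 0x4C007  P=1,RW=1,US=1,PS=0
  L2 @0x4C[8] → 0x4D007  P=1,RW=1,US=1,PS=0
  L3 @0x4D[2] → 0x50007  P=1,RW=1,US=1,PS=0
  ✓ 0x50635  — 4 lookups
#3 VA=0x6C1C13567 (r,kernel):
  L0 @0x3E[0] → 0x53007  P=1,RW=1,US=1,PS=0
  L1 @0x53[27] → 0x54007  P=1,RW=1,US=1,PS=0
  L2 @0x54[14] → 0x55007  P=1,RW=1,US=1,PS=0
  L3 @0x55[19] → 0x59007  P=1,RW=1,US=1,PS=0
  ✓ 0x59567  — 4 lookups
#4 VA=0xA8603A0E833 (r,kernel):
  L0 @0x3E[21] → 0x5B007  P=1,RW=1,US=1,PS=0
  L1 @0x5B[24] → 0x5E007  P=1,RW=1,US=1,PS=0
  L2 @0x5E[29] → 0x5F007  P=1,RW=1,US=1,PS=0
  L3 @0x5F[14] → 0x62007  P=1,RW=1,US=1,PS=0
  ✓ 0x62833  — 4 lookups
#5 VA=0x1810381B942 (r,kernel):
  L0 @0x3E[3] → 0x63007  P=1,RW=1,US=1,PS=0
  L1 @0x63[4] → 0x67007  P=1,RW=1,US=1,PS=0
  L2 @0x67[28] → 0x6B007  P=1,RW=1,US=1,PS=0
  L3 @0x6B[27] → 0x6F007  P=1,RW=1,US=1,PS=0
  ✓ 0x6F942  — 4 lookups
#6 VA=0x684C0C1D5B9 (r,kernel):
  L0 @0x3E[13] → 0x73007  P=1,RW=1,US=1,PS=0
  L1 @0x73[19] → 0x77007  P=1,RW=1,US=1,PS=0
  L2 @0x77[6] → 0x7B007  P=1,RW=1,US=1,PS=0
  L3 @0x7B[29] → 0x67006  P=0,RW=1,US=1,PS=0
  ⇒ fault: PAGE_NOT_PRESENT  — 4 lookups

TLB: [["0x6C1C13", "0x59"], ["0xA8603A0E", "0x62"], ["0x1810381B", "0x6F"]]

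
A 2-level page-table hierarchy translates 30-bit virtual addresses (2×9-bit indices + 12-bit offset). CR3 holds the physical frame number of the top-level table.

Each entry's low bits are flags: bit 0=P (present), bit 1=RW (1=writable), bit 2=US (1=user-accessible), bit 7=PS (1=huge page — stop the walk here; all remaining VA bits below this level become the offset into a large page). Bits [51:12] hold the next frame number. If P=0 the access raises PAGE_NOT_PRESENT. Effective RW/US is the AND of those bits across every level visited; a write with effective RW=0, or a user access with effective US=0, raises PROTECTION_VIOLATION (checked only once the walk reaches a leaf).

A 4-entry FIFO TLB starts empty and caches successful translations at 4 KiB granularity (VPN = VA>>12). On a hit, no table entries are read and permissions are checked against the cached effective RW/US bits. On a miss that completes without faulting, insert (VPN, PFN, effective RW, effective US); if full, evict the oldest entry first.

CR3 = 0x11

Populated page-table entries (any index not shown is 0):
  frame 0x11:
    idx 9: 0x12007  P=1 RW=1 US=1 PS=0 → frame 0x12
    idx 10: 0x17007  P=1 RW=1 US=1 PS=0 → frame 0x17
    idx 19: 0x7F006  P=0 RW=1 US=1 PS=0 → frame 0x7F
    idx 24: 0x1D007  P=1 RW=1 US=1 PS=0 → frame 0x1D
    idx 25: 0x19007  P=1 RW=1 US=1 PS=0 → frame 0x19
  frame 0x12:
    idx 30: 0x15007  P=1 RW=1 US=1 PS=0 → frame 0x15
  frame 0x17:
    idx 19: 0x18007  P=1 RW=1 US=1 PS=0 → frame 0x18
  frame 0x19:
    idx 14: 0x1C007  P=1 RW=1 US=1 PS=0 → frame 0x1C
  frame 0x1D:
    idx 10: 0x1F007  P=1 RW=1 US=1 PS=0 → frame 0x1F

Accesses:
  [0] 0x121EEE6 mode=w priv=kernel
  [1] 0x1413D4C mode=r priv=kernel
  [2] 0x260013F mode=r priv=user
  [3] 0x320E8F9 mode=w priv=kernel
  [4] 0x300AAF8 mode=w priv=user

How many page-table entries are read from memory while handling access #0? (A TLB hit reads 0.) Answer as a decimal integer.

Walk each access:
#0 VA=0x121EEE6 (w,kernel):
  [0] read 0x11 idx=9: raw=0x12007 flags P=1 W=1 U=1 S=0
  [1] read 0x12 idx=30: raw=0x15007 flags P=1 W=1 U=1 S=0
  → PA=0x15EE6  (2 entries read)
#1 VA=0x1413D4C (r,kernel):
  [0] read 0x11 idx=10: raw=0x17007 flags P=1 W=1 U=1 S=0
  [1] read 0x17 idx=19: raw=0x18007 flags P=1 W=1 U=1 S=0
  → PA=0x18D4C  (2 entries read)
#2 VA=0x260013F (r,user):
  [0] read 0x11 idx=19: raw=0x7F006 flags P=0 W=1 U=1 S=0
  ⇒ fault: PAGE_NOT_PRESENT  — 1 lookups
#3 VA=0x320E8F9 (w,kernel):
  [0] read 0x11 idx=25: raw=0x19007 flags P=1 W=1 U=1 S=0
  [1] read 0x19 idx=14: raw=0x1C007 flags P=1 W=1 U=1 S=0
  → PA=0x1C8F9  (2 entries read)
#4 VA=0x300AAF8 (w,user):
  [0] read 0x11 idx=24: raw=0x1D007 flags P=1 W=1 U=1 S=0
  [1] read 0x1D idx=10: raw=0x1F007 flags P=1 W=1 U=1 S=0
  → PA=0x1FAF8  (2 entries read)

Entries read for #0: 2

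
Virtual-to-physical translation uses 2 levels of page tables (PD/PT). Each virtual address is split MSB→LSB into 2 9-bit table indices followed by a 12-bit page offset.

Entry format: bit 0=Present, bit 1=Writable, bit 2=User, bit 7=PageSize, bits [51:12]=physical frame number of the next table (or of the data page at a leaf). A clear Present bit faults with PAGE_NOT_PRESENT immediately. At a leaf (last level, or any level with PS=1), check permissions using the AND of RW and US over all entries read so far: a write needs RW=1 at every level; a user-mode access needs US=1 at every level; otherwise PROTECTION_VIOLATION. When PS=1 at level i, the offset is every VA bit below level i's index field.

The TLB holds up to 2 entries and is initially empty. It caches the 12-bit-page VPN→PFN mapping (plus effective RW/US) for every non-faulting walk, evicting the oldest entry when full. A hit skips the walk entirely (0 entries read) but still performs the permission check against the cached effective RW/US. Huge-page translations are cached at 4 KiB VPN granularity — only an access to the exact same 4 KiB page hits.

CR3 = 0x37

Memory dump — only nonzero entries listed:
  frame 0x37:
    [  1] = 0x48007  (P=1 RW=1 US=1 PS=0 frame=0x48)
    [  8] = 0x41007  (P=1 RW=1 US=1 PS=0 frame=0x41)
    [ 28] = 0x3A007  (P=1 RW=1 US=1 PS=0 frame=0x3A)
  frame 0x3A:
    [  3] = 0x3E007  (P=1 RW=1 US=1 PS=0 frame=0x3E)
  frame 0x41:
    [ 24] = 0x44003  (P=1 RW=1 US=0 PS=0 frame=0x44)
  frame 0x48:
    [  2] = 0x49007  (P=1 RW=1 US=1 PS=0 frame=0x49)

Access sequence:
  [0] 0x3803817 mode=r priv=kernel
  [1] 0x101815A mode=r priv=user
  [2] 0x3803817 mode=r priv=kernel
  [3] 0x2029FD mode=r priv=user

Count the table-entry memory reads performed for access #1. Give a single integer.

Per-access translation:
#0 VA=0x3803817 (r,kernel):
  [0] read 0x37 idx=28: raw=0x3A007 flags P=1 W=1 U=1 S=0
  [1] read 0x3A idx=3: raw=0x3E007 flags P=1 W=1 U=1 S=0
  → PA=0x3E817  (2 entries read)
#1 VA=0x101815A (r,user):
  [0] read 0x37 idx=8: raw=0x41007 flags P=1 W=1 U=1 S=0
  [1] read 0x41 idx=24: raw=0x44003 flags P=1 W=1 U=0 S=0
  → PROTECTION_VIOLATION  (2 entries read)
#2 VA=0x3803817 (r,kernel):
  TLB hit vpn=0x3803 → PA=0x3E817
#3 VA=0x2029FD (r,user):
  [0] read 0x37 idx=1: raw=0x48007 flags P=1 W=1 U=1 S=0
  [1] read 0x48 idx=2: raw=0x49007 flags P=1 W=1 U=1 S=0
  → PA=0x499FD  (2 entries read)

Entries read for #1: 2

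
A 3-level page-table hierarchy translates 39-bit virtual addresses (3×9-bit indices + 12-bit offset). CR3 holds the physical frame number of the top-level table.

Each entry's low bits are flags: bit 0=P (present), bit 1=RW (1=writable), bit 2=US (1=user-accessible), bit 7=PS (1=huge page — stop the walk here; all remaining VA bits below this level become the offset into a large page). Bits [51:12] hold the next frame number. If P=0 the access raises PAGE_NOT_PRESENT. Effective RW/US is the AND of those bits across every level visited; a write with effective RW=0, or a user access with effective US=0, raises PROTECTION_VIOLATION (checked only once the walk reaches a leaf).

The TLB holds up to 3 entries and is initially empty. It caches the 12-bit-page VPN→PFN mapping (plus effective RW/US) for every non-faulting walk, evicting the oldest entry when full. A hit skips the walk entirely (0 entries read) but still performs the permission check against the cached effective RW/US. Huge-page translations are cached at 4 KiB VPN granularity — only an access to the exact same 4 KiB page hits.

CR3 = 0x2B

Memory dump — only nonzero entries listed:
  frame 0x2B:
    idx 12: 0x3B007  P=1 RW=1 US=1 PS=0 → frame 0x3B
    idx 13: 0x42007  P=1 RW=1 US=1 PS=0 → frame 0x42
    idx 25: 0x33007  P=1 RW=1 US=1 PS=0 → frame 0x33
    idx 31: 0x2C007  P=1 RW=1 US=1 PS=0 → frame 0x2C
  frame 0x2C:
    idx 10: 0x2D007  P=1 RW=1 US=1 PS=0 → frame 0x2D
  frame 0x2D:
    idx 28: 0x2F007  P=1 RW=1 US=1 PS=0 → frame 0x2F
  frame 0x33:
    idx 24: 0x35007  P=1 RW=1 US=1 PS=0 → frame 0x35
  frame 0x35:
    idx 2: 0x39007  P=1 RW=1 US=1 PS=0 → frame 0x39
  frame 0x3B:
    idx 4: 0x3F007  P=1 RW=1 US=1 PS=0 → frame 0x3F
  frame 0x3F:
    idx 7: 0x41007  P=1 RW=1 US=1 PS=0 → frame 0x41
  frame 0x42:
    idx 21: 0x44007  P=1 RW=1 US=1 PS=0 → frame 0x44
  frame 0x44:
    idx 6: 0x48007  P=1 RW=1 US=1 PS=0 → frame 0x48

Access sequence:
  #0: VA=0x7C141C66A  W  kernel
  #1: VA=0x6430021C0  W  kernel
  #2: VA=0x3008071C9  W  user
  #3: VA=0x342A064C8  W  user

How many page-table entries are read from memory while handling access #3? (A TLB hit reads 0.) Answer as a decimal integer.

Per-access translation:
#0 VA=0x7C141C66A (w,kernel):
  [0] read 0x2B idx=31: raw=0x2C007 flags P=1 W=1 U=1 S=0
  [1] read 0x2C idx=10: raw=0x2D007 flags P=1 W=1 U=1 S=0
  [2] read 0x2D idx=28: raw=0x2F007 flags P=1 W=1 U=1 S=0
  ⇒ phys 0x2F66A  [3 reads]
#1 VA=0x6430021C0 (w,kernel):
  [0] read 0x2B idx=25: raw=0x33007 flags P=1 W=1 U=1 S=0
  [1] read 0x33 idx=24: raw=0x35007 flags P=1 W=1 U=1 S=0
  [2] read 0x35 idx=2: raw=0x39007 flags P=1 W=1 U=1 S=0
  ⇒ phys 0x391C0  [3 reads]
#2 VA=0x3008071C9 (w,user):
  [0] read 0x2B idx=12: raw=0x3B007 flags P=1 W=1 U=1 S=0
  [1] read 0x3B idx=4: raw=0x3F007 flags P=1 W=1 U=1 S=0
  [2] read 0x3F idx=7: raw=0x41007 flags P=1 W=1 U=1 S=0
  ⇒ phys 0x411C9  [3 reads]
#3 VA=0x342A064C8 (w,user):
  [0] read 0x2B idx=13: raw=0x42007 flags P=1 W=1 U=1 S=0
  [1] read 0x42 idx=21: raw=0x44007 flags P=1 W=1 U=1 S=0
  [2] read 0x44 idx=6: raw=0x48007 flags P=1 W=1 U=1 S=0
  ⇒ phys 0x484C8  [3 reads]

Entries read for #3: 3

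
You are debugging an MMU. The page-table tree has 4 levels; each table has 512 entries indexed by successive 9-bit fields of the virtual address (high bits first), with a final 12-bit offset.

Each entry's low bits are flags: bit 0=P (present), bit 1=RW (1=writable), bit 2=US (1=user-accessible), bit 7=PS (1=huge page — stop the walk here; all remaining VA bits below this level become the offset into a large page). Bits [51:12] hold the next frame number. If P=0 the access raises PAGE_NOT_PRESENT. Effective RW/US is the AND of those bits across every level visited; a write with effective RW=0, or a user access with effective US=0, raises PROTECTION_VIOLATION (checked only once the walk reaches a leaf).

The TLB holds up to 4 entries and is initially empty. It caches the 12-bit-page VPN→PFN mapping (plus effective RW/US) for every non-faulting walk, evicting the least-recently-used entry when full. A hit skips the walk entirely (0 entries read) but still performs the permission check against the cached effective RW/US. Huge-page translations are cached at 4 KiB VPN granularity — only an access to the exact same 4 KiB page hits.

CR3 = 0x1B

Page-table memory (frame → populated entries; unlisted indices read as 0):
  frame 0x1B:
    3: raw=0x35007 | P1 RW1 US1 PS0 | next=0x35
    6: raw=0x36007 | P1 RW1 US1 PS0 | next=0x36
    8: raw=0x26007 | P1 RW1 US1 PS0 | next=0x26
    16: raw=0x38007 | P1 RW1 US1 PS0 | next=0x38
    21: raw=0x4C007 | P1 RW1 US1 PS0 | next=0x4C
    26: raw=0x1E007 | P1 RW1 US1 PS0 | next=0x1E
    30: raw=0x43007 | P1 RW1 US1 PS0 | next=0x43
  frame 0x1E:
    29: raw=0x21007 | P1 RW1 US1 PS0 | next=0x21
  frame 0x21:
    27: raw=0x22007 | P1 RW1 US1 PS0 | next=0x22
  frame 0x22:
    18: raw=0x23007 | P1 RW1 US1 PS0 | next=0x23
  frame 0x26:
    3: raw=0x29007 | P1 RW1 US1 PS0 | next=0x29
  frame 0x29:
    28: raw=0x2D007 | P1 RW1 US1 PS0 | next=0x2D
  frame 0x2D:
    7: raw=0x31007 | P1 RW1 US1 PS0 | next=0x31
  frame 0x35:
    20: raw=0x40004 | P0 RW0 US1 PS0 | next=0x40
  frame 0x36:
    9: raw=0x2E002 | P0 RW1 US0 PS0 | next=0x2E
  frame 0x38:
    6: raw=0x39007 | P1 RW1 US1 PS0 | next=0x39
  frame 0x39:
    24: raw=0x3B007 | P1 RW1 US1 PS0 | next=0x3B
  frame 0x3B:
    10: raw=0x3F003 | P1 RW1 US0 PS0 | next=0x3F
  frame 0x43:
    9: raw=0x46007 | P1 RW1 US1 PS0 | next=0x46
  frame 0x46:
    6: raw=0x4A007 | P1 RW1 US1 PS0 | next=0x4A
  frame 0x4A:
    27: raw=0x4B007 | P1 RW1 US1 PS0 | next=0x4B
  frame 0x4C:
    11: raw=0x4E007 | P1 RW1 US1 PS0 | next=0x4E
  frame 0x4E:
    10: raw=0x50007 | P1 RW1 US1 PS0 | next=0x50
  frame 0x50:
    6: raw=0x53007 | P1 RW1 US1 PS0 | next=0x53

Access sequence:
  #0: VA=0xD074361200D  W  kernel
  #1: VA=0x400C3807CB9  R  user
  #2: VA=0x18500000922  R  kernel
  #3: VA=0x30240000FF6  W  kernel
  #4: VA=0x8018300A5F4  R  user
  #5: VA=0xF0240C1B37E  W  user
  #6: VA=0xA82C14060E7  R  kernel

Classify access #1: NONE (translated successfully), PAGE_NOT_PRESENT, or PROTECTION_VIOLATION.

Trace:
#0 VA=0xD074361200D (w,kernel):
  L0: frame=0x1B idx=26 entry=0x1E007 [P=1 RW=1 US=1 PS=0]
  L1: frame=0x1E idx=29 entry=0x21007 [P=1 RW=1 US=1 PS=0]
  L2: frame=0x21 idx=27 entry=0x22007 [P=1 RW=1 US=1 PS=0]
  L3: frame=0x22 idx=18 entry=0x23007 [P=1 RW=1 US=1 PS=0]
  → PA=0x2300D  (4 entries read)
#1 VA=0x400C3807CB9 (r,user):
  L0: frame=0x1B idx=8 entry=0x26007 [P=1 RW=1 US=1 PS=0]
  L1: frame=0x26 idx=3 entry=0x29007 [P=1 RW=1 US=1 PS=0]
  L2: frame=0x29 idx=28 entry=0x2D007 [P=1 RW=1 US=1 PS=0]
  L3: frame=0x2D idx=7 entry=0x31007 [P=1 RW=1 US=1 PS=0]
  → PA=0x31CB9  (4 entries read)
#2 VA=0x18500000922 (r,kernel):
  L0: frame=0x1B idx=3 entry=0x35007 [P=1 RW=1 US=1 PS=0]
  L1: frame=0x35 idx=20 entry=0x40004 [P=0 RW=0 US=1 PS=0]
  ✗ PAGE_NOT_PRESENT  [2 reads]
#3 VA=0x30240000FF6 (w,kernel):
  L0: frame=0x1B idx=6 entry=0x36007 [P=1 RW=1 US=1 PS=0]
  L1: frame=0x36 idx=9 entry=0x2E002 [P=0 RW=1 US=0 PS=0]
  ✗ PAGE_NOT_PRESENT  [2 reads]
#4 VA=0x8018300A5F4 (r,user):
  L0: frame=0x1B idx=16 entry=0x38007 [P=1 RW=1 US=1 PS=0]
  L1: frame=0x38 idx=6 entry=0x39007 [P=1 RW=1 US=1 PS=0]
  L2: frame=0x39 idx=24 entry=0x3B007 [P=1 RW=1 US=1 PS=0]
  L3: frame=0x3B idx=10 entry=0x3F003 [P=1 RW=1 US=0 PS=0]
  ✗ PROTECTION_VIOLATION  [4 reads]
#5 VA=0xF0240C1B37E (w,user):
  L0: frame=0x1B idx=30 entry=0x43007 [P=1 RW=1 US=1 PS=0]
  L1: frame=0x43 idx=9 entry=0x46007 [P=1 RW=1 US=1 PS=0]
  L2: frame=0x46 idx=6 entry=0x4A007 [P=1 RW=1 US=1 PS=0]
  L3: frame=0x4A idx=27 entry=0x4B007 [P=1 RW=1 US=1 PS=0]
  → PA=0x4B37E  (4 entries read)
#6 VA=0xA82C14060E7 (r,kernel):
  L0: frame=0x1B idx=21 entry=0x4C007 [P=1 RW=1 US=1 PS=0]
  L1: frame=0x4C idx=11 entry=0x4E007 [P=1 RW=1 US=1 PS=0]
  L2: frame=0x4E idx=10 entry=0x50007 [P=1 RW=1 US=1 PS=0]
  L3: frame=0x50 idx=6 entry=0x53007 [P=1 RW=1 US=1 PS=0]
  → PA=0x530E7  (4 entries read)

Access #1 fault: NONE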